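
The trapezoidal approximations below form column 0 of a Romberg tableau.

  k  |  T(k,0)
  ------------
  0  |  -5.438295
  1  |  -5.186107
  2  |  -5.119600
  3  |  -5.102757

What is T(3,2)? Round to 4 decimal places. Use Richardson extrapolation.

-5.0971

Richardson extrapolation on the trapezoidal column (denominator 4−1=3):
T(2,1) = -5.119600 + (-5.119600 − (-5.186107))/3 = -5.097431
T(3,1) = -5.102757 + (-5.102757 − (-5.119600))/3 = -5.097143
T(3,2) = -5.097143 + (-5.097143 − (-5.097431))/15 = -5.097124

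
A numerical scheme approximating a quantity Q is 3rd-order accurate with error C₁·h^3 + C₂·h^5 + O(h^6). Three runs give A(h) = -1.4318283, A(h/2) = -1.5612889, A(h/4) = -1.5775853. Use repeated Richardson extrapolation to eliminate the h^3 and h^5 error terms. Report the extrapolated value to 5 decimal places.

First eliminate the h^3 term (factor 2^3 = 8):
  B₁ = (8·(-1.5612889) − (-1.4318283))/7 = -1.5797833
  B₂ = (8·(-1.5775853) − (-1.5612889))/7 = -1.5799134
Then eliminate the h^5 term (factor 2^5 = 32):
  (32·(-1.5799134) − (-1.5797833))/31 = -1.5799176

-1.57992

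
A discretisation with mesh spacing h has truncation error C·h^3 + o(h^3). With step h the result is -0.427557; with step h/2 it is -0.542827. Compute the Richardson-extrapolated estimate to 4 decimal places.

Extrapolated value = (8·A(h/2) − A(h)) / (8 − 1)
= (8·(-0.542827) − (-0.427557)) / 7
= -3.915059 / 7 = -0.559294

-0.5593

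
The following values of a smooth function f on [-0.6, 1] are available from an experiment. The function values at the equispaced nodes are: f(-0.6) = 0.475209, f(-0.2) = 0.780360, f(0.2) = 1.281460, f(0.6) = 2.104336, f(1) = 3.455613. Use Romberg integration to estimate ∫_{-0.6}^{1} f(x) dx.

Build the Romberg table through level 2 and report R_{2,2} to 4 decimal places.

R_{0,0} (trapezoid, 1 panel, h=1.6000): 3.144658
R_{1,0} (trapezoid, 2 panels, h=0.8000): 2.597497
R_{2,0} (trapezoid, 4 panels, h=0.4000): 2.452627
R_{1,1} = 2.597497 + (2.597497 − 3.144658)/3 = 2.415110
R_{2,1} = 2.452627 + (2.452627 − 2.597497)/3 = 2.404337
R_{2,2} = 2.404337 + (2.404337 − 2.415110)/15 = 2.403619

2.4036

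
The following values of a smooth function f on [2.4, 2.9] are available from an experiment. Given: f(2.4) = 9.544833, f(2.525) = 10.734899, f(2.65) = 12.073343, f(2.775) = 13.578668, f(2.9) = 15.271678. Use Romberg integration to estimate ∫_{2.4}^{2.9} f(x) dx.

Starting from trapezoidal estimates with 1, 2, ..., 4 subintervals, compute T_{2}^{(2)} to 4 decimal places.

T_{0}^{(0)} (trapezoid, 1 panel, h=0.5000): 6.204128
T_{1}^{(0)} (trapezoid, 2 panels, h=0.2500): 6.120400
T_{2}^{(0)} (trapezoid, 4 panels, h=0.1250): 6.099396
T_{1}^{(1)} = 6.120400 + (6.120400 − 6.204128)/3 = 6.092491
T_{2}^{(1)} = 6.099396 + (6.099396 − 6.120400)/3 = 6.092395
T_{2}^{(2)} = 6.092395 + (6.092395 − 6.092491)/15 = 6.092389

6.0924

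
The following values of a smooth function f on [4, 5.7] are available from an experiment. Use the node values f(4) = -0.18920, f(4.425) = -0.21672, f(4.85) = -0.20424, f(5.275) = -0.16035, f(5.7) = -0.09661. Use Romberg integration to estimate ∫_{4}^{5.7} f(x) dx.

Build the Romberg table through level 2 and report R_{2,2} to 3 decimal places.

-0.312

R_{0,0} (trapezoid, 1 panel, h=1.7000): -0.24294
R_{1,0} (trapezoid, 2 panels, h=0.8500): -0.29507
R_{2,0} (trapezoid, 4 panels, h=0.4250): -0.30779
R_{1,1} = -0.29507 + (-0.29507 − (-0.24294))/3 = -0.31245
R_{2,1} = -0.30779 + (-0.30779 − (-0.29507))/3 = -0.31203
R_{2,2} = -0.31203 + (-0.31203 − (-0.31245))/15 = -0.31200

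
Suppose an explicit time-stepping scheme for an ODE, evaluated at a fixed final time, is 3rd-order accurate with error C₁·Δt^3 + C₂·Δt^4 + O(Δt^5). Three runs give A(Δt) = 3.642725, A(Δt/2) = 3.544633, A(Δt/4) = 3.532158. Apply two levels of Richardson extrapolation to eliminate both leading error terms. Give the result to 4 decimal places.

First eliminate the Δt^3 term (factor 2^3 = 8):
  B₁ = (8·3.544633 − 3.642725)/7 = 3.530620
  B₂ = (8·3.532158 − 3.544633)/7 = 3.530376
Then eliminate the Δt^4 term (factor 2^4 = 16):
  (16·3.530376 − 3.530620)/15 = 3.530360

3.5304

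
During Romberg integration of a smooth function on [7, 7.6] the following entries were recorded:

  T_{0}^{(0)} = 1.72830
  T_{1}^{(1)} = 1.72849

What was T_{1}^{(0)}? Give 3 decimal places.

1.728

From T_{1}^{(1)} = (4·T_{1}^{(0)} − T_{0}^{(0)})/3, solve for T_{1}^{(0)}:
4·T_{1}^{(0)} = 3·1.72849 + 1.72830 = 6.91377
T_{1}^{(0)} = 1.72844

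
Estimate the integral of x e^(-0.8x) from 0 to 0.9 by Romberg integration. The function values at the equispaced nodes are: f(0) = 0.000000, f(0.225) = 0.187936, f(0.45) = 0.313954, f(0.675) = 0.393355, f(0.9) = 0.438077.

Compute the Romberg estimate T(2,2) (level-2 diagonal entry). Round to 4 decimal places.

T(0,0) (trapezoid, 1 panel, h=0.9000): 0.197135
T(1,0) (trapezoid, 2 panels, h=0.4500): 0.239847
T(2,0) (trapezoid, 4 panels, h=0.2250): 0.250714
T(1,1) = 0.239847 + (0.239847 − 0.197135)/3 = 0.254084
T(2,1) = 0.250714 + (0.250714 − 0.239847)/3 = 0.254336
T(2,2) = 0.254336 + (0.254336 − 0.254084)/15 = 0.254353

0.2544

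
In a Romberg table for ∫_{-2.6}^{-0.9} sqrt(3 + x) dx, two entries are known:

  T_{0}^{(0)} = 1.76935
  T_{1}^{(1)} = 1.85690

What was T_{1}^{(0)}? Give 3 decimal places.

1.835

From T_{1}^{(1)} = (4·T_{1}^{(0)} − T_{0}^{(0)})/3, solve for T_{1}^{(0)}:
4·T_{1}^{(0)} = 3·1.85690 + 1.76935 = 7.34005
T_{1}^{(0)} = 1.83501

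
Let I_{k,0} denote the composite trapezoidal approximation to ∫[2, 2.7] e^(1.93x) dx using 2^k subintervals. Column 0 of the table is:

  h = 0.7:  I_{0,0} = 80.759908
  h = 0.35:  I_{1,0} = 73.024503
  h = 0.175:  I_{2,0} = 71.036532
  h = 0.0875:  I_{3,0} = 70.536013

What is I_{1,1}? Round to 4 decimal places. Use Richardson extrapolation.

Richardson extrapolation on the trapezoidal column (denominator 4−1=3):
I_{1,1} = (4·73.024503 − 80.759908) / 3 = 70.446035

70.4460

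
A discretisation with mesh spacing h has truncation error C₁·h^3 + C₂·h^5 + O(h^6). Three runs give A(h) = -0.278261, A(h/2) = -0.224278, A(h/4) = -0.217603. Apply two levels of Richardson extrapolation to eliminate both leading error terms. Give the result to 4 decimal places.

-0.2167

First eliminate the h^3 term (factor 2^3 = 8):
  B₁ = (8·(-0.224278) − (-0.278261))/7 = -0.216566
  B₂ = (8·(-0.217603) − (-0.224278))/7 = -0.216649
Then eliminate the h^5 term (factor 2^5 = 32):
  (32·(-0.216649) − (-0.216566))/31 = -0.216652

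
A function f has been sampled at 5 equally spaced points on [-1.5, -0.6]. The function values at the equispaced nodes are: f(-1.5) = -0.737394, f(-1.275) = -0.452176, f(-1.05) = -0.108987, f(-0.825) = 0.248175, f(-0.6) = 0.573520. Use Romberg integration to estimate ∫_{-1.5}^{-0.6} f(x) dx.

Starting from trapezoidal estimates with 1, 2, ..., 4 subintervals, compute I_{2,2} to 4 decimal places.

I_{0,0} (trapezoid, 1 panel, h=0.9000): -0.073743
I_{1,0} (trapezoid, 2 panels, h=0.4500): -0.085916
I_{2,0} (trapezoid, 4 panels, h=0.2250): -0.088858
I_{1,1} = -0.085916 + (-0.085916 − (-0.073743))/3 = -0.089974
I_{2,1} = -0.088858 + (-0.088858 − (-0.085916))/3 = -0.089839
I_{2,2} = -0.089839 + (-0.089839 − (-0.089974))/15 = -0.089830

-0.0898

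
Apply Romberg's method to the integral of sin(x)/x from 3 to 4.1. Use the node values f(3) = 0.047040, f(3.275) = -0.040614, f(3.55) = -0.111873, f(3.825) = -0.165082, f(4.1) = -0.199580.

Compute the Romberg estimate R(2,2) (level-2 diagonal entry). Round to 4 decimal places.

-0.1099

R(0,0) (trapezoid, 1 panel, h=1.1000): -0.083897
R(1,0) (trapezoid, 2 panels, h=0.5500): -0.103479
R(2,0) (trapezoid, 4 panels, h=0.2750): -0.108306
R(1,1) = -0.103479 + (-0.103479 − (-0.083897))/3 = -0.110006
R(2,1) = -0.108306 + (-0.108306 − (-0.103479))/3 = -0.109915
R(2,2) = -0.109915 + (-0.109915 − (-0.110006))/15 = -0.109909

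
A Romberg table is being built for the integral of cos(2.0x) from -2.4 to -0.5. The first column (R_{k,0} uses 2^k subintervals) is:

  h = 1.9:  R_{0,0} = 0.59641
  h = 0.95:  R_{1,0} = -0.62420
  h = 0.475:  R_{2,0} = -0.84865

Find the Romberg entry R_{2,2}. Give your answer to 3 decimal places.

R_{1,1} = (4·(-0.62420) − 0.59641) / 3 = -1.03107
R_{2,1} = (4·(-0.84865) − (-0.62420)) / 3 = -0.92347
R_{2,2} = (16·(-0.92347) − (-1.03107)) / 15 = -0.91630
(Column j=1 coincides with Simpson's rule on the same nodes.)

-0.916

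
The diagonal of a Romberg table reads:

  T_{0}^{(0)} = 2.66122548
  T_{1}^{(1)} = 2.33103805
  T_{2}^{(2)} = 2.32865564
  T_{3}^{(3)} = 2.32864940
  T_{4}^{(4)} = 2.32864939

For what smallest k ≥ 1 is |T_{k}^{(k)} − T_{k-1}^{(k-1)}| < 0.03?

k = 2

|T_{1}^{(1)} − T_{0}^{(0)}| = 0.33018743 ≥ 0.03
|T_{2}^{(2)} − T_{1}^{(1)}| = 0.00238241 < 0.03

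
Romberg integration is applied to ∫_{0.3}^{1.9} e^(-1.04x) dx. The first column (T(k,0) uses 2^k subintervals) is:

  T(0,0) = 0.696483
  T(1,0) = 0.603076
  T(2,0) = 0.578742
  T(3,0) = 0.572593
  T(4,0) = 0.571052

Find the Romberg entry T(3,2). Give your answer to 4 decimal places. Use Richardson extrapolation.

Richardson extrapolation on the trapezoidal column (denominator 4−1=3):
T(2,1) = 0.578742 + (0.578742 − 0.603076)/3 = 0.570631
T(3,1) = (4·0.572593 − 0.578742) / 3 = 0.570543
T(3,2) = (16·0.570543 − 0.570631) / 15 = 0.570537

0.5705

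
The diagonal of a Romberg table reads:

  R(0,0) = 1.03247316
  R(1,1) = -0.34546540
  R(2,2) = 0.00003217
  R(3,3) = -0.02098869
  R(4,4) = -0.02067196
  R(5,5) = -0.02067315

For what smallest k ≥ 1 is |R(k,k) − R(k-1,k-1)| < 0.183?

|R(1,1) − R(0,0)| = 1.37793856 ≥ 0.183
|R(2,2) − R(1,1)| = 0.34549757 ≥ 0.183
|R(3,3) − R(2,2)| = 0.02102086 < 0.183

k = 3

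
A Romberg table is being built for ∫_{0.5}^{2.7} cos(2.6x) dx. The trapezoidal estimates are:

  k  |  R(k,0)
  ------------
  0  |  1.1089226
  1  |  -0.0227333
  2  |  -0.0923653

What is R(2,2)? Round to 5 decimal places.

-0.09662

Richardson extrapolation on the trapezoidal column (denominator 4−1=3):
R(1,1) = (4·(-0.0227333) − 1.1089226) / 3 = -0.3999519
R(2,1) = (4·(-0.0923653) − (-0.0227333)) / 3 = -0.1155760
R(2,2) = -0.1155760 + (-0.1155760 − (-0.3999519))/15 = -0.0966176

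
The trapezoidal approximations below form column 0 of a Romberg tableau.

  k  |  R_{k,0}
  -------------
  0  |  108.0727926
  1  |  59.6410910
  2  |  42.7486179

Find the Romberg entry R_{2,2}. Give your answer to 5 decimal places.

Richardson extrapolation on the trapezoidal column (denominator 4−1=3):
R_{1,1} = (4·59.6410910 − 108.0727926) / 3 = 43.4971905
R_{2,1} = 42.7486179 + (42.7486179 − 59.6410910)/3 = 37.1177935
R_{2,2} = (16·37.1177935 − 43.4971905) / 15 = 36.6925004

36.69250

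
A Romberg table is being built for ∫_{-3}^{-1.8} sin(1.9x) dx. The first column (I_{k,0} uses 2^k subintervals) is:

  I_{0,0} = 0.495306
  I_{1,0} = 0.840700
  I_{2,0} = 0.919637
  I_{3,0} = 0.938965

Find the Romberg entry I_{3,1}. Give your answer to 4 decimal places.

I_{3,1} = (4·0.938965 − 0.919637) / 3 = 0.945408

0.9454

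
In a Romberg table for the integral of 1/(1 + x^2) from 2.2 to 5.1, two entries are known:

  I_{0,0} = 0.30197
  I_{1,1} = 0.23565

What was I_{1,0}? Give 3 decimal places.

From I_{1,1} = (4·I_{1,0} − I_{0,0})/3, solve for I_{1,0}:
4·I_{1,0} = 3·0.23565 + 0.30197 = 1.00892
I_{1,0} = 0.25223

0.252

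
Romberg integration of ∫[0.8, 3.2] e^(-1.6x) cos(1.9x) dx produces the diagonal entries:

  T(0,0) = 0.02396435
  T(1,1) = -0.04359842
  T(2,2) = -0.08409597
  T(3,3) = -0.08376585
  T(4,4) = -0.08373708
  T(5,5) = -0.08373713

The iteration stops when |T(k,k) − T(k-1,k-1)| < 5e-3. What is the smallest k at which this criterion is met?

|T(1,1) − T(0,0)| = 0.06756277 ≥ 5e-3
|T(2,2) − T(1,1)| = 0.04049755 ≥ 5e-3
|T(3,3) − T(2,2)| = 0.00033012 < 5e-3

k = 3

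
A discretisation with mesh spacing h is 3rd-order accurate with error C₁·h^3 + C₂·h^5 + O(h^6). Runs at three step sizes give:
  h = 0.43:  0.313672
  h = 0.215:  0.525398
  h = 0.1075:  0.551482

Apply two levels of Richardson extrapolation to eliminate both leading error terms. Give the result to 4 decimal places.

First eliminate the h^3 term (factor 2^3 = 8):
  B₁ = (8·0.525398 − 0.313672)/7 = 0.555645
  B₂ = (8·0.551482 − 0.525398)/7 = 0.555208
Then eliminate the h^5 term (factor 2^5 = 32):
  (32·0.555208 − 0.555645)/31 = 0.555194

0.5552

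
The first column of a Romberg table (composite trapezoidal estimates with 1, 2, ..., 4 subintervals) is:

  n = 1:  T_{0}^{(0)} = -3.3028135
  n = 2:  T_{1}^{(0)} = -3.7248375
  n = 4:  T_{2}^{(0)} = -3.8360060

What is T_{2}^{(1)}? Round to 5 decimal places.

-3.87306

Richardson extrapolation on the trapezoidal column (denominator 4−1=3):
T_{2}^{(1)} = -3.8360060 + (-3.8360060 − (-3.7248375))/3 = -3.8730622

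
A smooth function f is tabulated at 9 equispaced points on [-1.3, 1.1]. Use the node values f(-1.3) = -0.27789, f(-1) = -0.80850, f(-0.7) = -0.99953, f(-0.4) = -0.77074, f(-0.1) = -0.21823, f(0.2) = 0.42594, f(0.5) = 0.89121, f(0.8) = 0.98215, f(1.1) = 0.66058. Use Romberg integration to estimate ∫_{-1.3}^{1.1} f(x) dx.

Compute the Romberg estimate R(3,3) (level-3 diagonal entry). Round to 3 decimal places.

-0.095

R(0,0) (trapezoid, 1 panel, h=2.4000): 0.45923
R(1,0) (trapezoid, 2 panels, h=1.2000): -0.03226
R(2,0) (trapezoid, 4 panels, h=0.6000): -0.08112
R(3,0) (trapezoid, 8 panels, h=0.3000): -0.09191
R(1,1) = -0.03226 + (-0.03226 − 0.45923)/3 = -0.19609
R(2,1) = -0.08112 + (-0.08112 − (-0.03226))/3 = -0.09741
R(3,1) = -0.09191 + (-0.09191 − (-0.08112))/3 = -0.09551
R(2,2) = -0.09741 + (-0.09741 − (-0.19609))/15 = -0.09083
R(3,2) = -0.09551 + (-0.09551 − (-0.09741))/15 = -0.09538
R(3,3) = -0.09538 + (-0.09538 − (-0.09083))/63 = -0.09545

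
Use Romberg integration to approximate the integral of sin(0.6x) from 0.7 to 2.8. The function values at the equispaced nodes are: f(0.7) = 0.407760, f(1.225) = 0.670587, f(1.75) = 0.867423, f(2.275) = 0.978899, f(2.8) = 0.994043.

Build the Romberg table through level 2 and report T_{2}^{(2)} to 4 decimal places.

1.7035

T_{0}^{(0)} (trapezoid, 1 panel, h=2.1000): 1.471893
T_{1}^{(0)} (trapezoid, 2 panels, h=1.0500): 1.646741
T_{2}^{(0)} (trapezoid, 4 panels, h=0.5250): 1.689351
T_{1}^{(1)} = 1.646741 + (1.646741 − 1.471893)/3 = 1.705024
T_{2}^{(1)} = 1.689351 + (1.689351 − 1.646741)/3 = 1.703554
T_{2}^{(2)} = 1.703554 + (1.703554 − 1.705024)/15 = 1.703456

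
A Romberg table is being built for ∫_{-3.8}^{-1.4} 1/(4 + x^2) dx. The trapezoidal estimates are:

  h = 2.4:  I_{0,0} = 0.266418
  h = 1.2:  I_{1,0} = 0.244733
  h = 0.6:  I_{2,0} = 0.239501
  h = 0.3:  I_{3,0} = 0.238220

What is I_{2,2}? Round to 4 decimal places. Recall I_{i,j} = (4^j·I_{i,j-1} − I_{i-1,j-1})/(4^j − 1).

0.2378

Richardson extrapolation on the trapezoidal column (denominator 4−1=3):
I_{1,1} = (4·0.244733 − 0.266418) / 3 = 0.237505
I_{2,1} = 0.239501 + (0.239501 − 0.244733)/3 = 0.237757
I_{2,2} = 0.237757 + (0.237757 − 0.237505)/15 = 0.237774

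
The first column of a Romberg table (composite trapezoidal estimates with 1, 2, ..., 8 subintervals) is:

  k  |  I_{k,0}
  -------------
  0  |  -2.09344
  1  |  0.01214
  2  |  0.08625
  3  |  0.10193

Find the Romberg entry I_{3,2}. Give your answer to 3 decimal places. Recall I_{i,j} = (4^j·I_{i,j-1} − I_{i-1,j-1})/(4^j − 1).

0.107

I_{2,1} = (4·0.08625 − 0.01214) / 3 = 0.11095
I_{3,1} = 0.10193 + (0.10193 − 0.08625)/3 = 0.10716
I_{3,2} = (16·0.10716 − 0.11095) / 15 = 0.10691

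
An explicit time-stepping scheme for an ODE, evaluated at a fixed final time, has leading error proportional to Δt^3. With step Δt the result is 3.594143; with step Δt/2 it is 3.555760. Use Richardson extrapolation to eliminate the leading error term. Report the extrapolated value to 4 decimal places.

3.5503

Extrapolated value = (8·A(Δt/2) − A(Δt)) / (8 − 1)
= (8·3.555760 − 3.594143) / 7
= 24.851937 / 7 = 3.550277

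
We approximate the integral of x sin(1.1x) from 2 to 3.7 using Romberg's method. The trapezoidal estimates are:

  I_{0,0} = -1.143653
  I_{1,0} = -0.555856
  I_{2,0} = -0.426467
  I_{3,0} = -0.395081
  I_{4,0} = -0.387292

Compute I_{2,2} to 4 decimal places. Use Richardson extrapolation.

-0.3849

Richardson extrapolation on the trapezoidal column (denominator 4−1=3):
I_{1,1} = -0.555856 + (-0.555856 − (-1.143653))/3 = -0.359924
I_{2,1} = -0.426467 + (-0.426467 − (-0.555856))/3 = -0.383337
I_{2,2} = -0.383337 + (-0.383337 − (-0.359924))/15 = -0.384898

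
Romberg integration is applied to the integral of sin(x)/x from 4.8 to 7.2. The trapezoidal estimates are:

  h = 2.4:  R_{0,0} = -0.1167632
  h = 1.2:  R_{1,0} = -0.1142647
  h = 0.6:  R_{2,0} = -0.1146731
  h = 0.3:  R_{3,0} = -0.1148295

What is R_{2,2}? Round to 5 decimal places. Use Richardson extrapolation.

-0.11490

Richardson extrapolation on the trapezoidal column (denominator 4−1=3):
R_{1,1} = (4·(-0.1142647) − (-0.1167632)) / 3 = -0.1134319
R_{2,1} = -0.1146731 + (-0.1146731 − (-0.1142647))/3 = -0.1148092
R_{2,2} = (16·(-0.1148092) − (-0.1134319)) / 15 = -0.1149010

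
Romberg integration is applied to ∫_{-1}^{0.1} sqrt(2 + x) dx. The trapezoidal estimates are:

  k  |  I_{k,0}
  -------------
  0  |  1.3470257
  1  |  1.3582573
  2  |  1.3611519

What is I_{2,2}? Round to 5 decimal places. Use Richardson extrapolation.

I_{1,1} = (4·1.3582573 − 1.3470257) / 3 = 1.3620012
I_{2,1} = 1.3611519 + (1.3611519 − 1.3582573)/3 = 1.3621168
I_{2,2} = 1.3621168 + (1.3621168 − 1.3620012)/15 = 1.3621245

1.36212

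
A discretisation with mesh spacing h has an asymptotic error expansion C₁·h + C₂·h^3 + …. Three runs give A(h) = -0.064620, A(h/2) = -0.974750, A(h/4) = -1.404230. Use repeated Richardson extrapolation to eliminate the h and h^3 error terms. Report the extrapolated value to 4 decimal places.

First eliminate the h term (factor 2^1 = 2):
  B₁ = (2·(-0.974750) − (-0.064620))/1 = -1.884880
  B₂ = (2·(-1.404230) − (-0.974750))/1 = -1.833710
Then eliminate the h^3 term (factor 2^3 = 8):
  (8·(-1.833710) − (-1.884880))/7 = -1.826400

-1.8264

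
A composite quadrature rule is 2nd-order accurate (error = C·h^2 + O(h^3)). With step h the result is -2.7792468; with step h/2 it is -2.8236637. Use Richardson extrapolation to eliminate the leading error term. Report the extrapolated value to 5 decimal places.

Extrapolated value = (4·A(h/2) − A(h)) / (4 − 1)
= (4·(-2.8236637) − (-2.7792468)) / 3
= -8.5154080 / 3 = -2.8384693

-2.83847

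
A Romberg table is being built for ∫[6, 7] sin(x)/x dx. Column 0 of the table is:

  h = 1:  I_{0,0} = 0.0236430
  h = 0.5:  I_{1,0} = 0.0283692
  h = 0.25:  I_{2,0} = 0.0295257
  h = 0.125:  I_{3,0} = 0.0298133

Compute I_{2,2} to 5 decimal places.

0.02991

Richardson extrapolation on the trapezoidal column (denominator 4−1=3):
I_{1,1} = 0.0283692 + (0.0283692 − 0.0236430)/3 = 0.0299446
I_{2,1} = 0.0295257 + (0.0295257 − 0.0283692)/3 = 0.0299112
I_{2,2} = (16·0.0299112 − 0.0299446) / 15 = 0.0299090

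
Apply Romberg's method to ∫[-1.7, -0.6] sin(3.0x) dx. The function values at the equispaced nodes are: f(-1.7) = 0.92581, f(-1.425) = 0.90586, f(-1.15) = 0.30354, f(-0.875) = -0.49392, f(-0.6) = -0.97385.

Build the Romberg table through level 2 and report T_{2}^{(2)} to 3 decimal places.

0.202

T_{0}^{(0)} (trapezoid, 1 panel, h=1.1000): -0.02642
T_{1}^{(0)} (trapezoid, 2 panels, h=0.5500): 0.15374
T_{2}^{(0)} (trapezoid, 4 panels, h=0.2750): 0.19015
T_{1}^{(1)} = 0.15374 + (0.15374 − (-0.02642))/3 = 0.21379
T_{2}^{(1)} = 0.19015 + (0.19015 − 0.15374)/3 = 0.20229
T_{2}^{(2)} = 0.20229 + (0.20229 − 0.21379)/15 = 0.20152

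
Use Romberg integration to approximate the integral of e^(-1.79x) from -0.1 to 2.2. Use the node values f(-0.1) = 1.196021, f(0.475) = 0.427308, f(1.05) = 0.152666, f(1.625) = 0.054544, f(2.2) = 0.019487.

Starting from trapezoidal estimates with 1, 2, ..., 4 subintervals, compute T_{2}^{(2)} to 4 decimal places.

0.6583

T_{0}^{(0)} (trapezoid, 1 panel, h=2.3000): 1.397834
T_{1}^{(0)} (trapezoid, 2 panels, h=1.1500): 0.874483
T_{2}^{(0)} (trapezoid, 4 panels, h=0.5750): 0.714306
T_{1}^{(1)} = 0.874483 + (0.874483 − 1.397834)/3 = 0.700033
T_{2}^{(1)} = 0.714306 + (0.714306 − 0.874483)/3 = 0.660914
T_{2}^{(2)} = 0.660914 + (0.660914 − 0.700033)/15 = 0.658306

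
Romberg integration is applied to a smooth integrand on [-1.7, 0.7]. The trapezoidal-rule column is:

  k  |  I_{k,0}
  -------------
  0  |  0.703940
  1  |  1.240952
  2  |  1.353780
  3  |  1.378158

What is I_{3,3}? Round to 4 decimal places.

Richardson extrapolation on the trapezoidal column (denominator 4−1=3):
I_{1,1} = (4·1.240952 − 0.703940) / 3 = 1.419956
I_{2,1} = 1.353780 + (1.353780 − 1.240952)/3 = 1.391389
I_{3,1} = (4·1.378158 − 1.353780) / 3 = 1.386284
I_{2,2} = 1.391389 + (1.391389 − 1.419956)/15 = 1.389485
I_{3,2} = (16·1.386284 − 1.391389) / 15 = 1.385944
I_{3,3} = (64·1.385944 − 1.389485) / 63 = 1.385888

1.3859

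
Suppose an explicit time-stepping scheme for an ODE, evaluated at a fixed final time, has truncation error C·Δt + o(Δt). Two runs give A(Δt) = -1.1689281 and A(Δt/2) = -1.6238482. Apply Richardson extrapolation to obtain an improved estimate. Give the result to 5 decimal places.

The leading error scales as Δt; refining by a factor of 2 reduces it by 2^1 = 2.
Extrapolated value = (2·A(Δt/2) − A(Δt)) / (2 − 1)
= (2·(-1.6238482) − (-1.1689281)) / 1
= -2.0787683 / 1 = -2.0787683

-2.07877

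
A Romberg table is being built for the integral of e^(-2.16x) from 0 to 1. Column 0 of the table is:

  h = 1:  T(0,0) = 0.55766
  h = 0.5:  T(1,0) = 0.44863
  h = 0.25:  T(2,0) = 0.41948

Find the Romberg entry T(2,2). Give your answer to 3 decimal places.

Richardson extrapolation on the trapezoidal column (denominator 4−1=3):
T(1,1) = 0.44863 + (0.44863 − 0.55766)/3 = 0.41229
T(2,1) = 0.41948 + (0.41948 − 0.44863)/3 = 0.40976
T(2,2) = (16·0.40976 − 0.41229) / 15 = 0.40959

0.410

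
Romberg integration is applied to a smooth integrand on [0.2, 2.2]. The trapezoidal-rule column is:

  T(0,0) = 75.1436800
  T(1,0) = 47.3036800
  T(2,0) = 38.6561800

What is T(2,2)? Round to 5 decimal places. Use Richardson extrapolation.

Richardson extrapolation on the trapezoidal column (denominator 4−1=3):
T(1,1) = (4·47.3036800 − 75.1436800) / 3 = 38.0236800
T(2,1) = 38.6561800 + (38.6561800 − 47.3036800)/3 = 35.7736800
T(2,2) = (16·35.7736800 − 38.0236800) / 15 = 35.6236800

35.62368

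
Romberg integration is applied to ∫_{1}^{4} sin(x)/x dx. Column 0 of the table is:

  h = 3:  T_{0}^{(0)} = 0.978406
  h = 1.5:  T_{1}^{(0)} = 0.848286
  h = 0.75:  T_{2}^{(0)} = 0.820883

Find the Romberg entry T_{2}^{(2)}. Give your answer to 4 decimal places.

0.8122

T_{1}^{(1)} = 0.848286 + (0.848286 − 0.978406)/3 = 0.804913
T_{2}^{(1)} = (4·0.820883 − 0.848286) / 3 = 0.811749
T_{2}^{(2)} = 0.811749 + (0.811749 − 0.804913)/15 = 0.812205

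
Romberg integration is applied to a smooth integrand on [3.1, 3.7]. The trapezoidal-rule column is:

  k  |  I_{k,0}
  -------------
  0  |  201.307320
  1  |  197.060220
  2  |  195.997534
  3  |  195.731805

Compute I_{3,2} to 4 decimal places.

Richardson extrapolation on the trapezoidal column (denominator 4−1=3):
I_{2,1} = (4·195.997534 − 197.060220) / 3 = 195.643305
I_{3,1} = (4·195.731805 − 195.997534) / 3 = 195.643229
I_{3,2} = 195.643229 + (195.643229 − 195.643305)/15 = 195.643224

195.6432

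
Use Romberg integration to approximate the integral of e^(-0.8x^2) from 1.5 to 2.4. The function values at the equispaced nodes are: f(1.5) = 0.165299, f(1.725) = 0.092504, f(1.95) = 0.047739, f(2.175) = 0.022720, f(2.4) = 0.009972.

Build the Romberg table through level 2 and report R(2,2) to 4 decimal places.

R(0,0) (trapezoid, 1 panel, h=0.9000): 0.078872
R(1,0) (trapezoid, 2 panels, h=0.4500): 0.060919
R(2,0) (trapezoid, 4 panels, h=0.2250): 0.056385
R(1,1) = 0.060919 + (0.060919 − 0.078872)/3 = 0.054935
R(2,1) = 0.056385 + (0.056385 − 0.060919)/3 = 0.054874
R(2,2) = 0.054874 + (0.054874 − 0.054935)/15 = 0.054870

0.0549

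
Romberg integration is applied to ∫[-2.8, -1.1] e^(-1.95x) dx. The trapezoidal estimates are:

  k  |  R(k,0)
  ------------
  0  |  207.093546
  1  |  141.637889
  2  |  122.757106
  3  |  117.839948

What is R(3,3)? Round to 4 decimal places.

R(1,1) = (4·141.637889 − 207.093546) / 3 = 119.819337
R(2,1) = 122.757106 + (122.757106 − 141.637889)/3 = 116.463512
R(3,1) = 117.839948 + (117.839948 − 122.757106)/3 = 116.200895
R(2,2) = 116.463512 + (116.463512 − 119.819337)/15 = 116.239790
R(3,2) = (16·116.200895 − 116.463512) / 15 = 116.183387
R(3,3) = (64·116.183387 − 116.239790) / 63 = 116.182492
(Column j=1 coincides with Simpson's rule on the same nodes.)

116.1825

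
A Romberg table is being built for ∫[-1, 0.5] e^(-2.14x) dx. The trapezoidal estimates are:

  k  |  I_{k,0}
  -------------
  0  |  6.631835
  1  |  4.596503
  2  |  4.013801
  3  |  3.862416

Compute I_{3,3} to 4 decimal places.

I_{1,1} = 4.596503 + (4.596503 − 6.631835)/3 = 3.918059
I_{2,1} = (4·4.013801 − 4.596503) / 3 = 3.819567
I_{3,1} = (4·3.862416 − 4.013801) / 3 = 3.811954
I_{2,2} = 3.819567 + (3.819567 − 3.918059)/15 = 3.813001
I_{3,2} = 3.811954 + (3.811954 − 3.819567)/15 = 3.811446
I_{3,3} = 3.811446 + (3.811446 − 3.813001)/63 = 3.811421

3.8114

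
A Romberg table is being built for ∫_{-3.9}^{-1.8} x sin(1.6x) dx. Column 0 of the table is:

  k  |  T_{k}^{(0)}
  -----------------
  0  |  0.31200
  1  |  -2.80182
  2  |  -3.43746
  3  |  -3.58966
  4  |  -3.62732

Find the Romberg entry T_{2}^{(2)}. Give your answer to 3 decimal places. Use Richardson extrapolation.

-3.637

Richardson extrapolation on the trapezoidal column (denominator 4−1=3):
T_{1}^{(1)} = -2.80182 + (-2.80182 − 0.31200)/3 = -3.83976
T_{2}^{(1)} = -3.43746 + (-3.43746 − (-2.80182))/3 = -3.64934
T_{2}^{(2)} = -3.64934 + (-3.64934 − (-3.83976))/15 = -3.63665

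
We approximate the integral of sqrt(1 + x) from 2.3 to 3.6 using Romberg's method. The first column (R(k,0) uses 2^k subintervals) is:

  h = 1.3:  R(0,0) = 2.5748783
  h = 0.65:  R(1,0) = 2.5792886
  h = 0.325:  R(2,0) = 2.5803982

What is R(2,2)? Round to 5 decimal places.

2.58077

Richardson extrapolation on the trapezoidal column (denominator 4−1=3):
R(1,1) = (4·2.5792886 − 2.5748783) / 3 = 2.5807587
R(2,1) = (4·2.5803982 − 2.5792886) / 3 = 2.5807681
R(2,2) = (16·2.5807681 − 2.5807587) / 15 = 2.5807687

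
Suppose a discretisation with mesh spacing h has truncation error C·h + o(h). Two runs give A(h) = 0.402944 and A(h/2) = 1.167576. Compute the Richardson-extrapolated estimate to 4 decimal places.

1.9322

The leading error scales as h; refining by a factor of 2 reduces it by 2^1 = 2.
Extrapolated value = (2·A(h/2) − A(h)) / (2 − 1)
= (2·1.167576 − 0.402944) / 1
= 1.932208 / 1 = 1.932208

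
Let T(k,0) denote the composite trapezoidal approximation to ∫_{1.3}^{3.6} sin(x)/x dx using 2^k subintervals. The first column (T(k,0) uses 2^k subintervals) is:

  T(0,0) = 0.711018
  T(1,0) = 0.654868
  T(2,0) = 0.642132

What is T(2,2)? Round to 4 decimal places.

0.6380

Richardson extrapolation on the trapezoidal column (denominator 4−1=3):
T(1,1) = 0.654868 + (0.654868 − 0.711018)/3 = 0.636151
T(2,1) = (4·0.642132 − 0.654868) / 3 = 0.637887
T(2,2) = 0.637887 + (0.637887 − 0.636151)/15 = 0.638003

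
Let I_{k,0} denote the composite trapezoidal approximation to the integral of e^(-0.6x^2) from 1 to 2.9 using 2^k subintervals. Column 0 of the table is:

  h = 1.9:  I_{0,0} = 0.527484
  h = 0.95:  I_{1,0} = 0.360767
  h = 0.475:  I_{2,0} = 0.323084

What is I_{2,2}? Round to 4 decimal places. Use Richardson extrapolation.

I_{1,1} = 0.360767 + (0.360767 − 0.527484)/3 = 0.305195
I_{2,1} = (4·0.323084 − 0.360767) / 3 = 0.310523
I_{2,2} = (16·0.310523 − 0.305195) / 15 = 0.310878

0.3109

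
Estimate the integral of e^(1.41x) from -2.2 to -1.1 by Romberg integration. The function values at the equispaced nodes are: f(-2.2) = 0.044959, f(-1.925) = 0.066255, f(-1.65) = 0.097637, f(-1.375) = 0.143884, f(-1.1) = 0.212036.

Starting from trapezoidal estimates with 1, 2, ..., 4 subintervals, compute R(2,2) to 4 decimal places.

R(0,0) (trapezoid, 1 panel, h=1.1000): 0.141347
R(1,0) (trapezoid, 2 panels, h=0.5500): 0.124374
R(2,0) (trapezoid, 4 panels, h=0.2750): 0.119975
R(1,1) = 0.124374 + (0.124374 − 0.141347)/3 = 0.118716
R(2,1) = 0.119975 + (0.119975 − 0.124374)/3 = 0.118509
R(2,2) = 0.118509 + (0.118509 − 0.118716)/15 = 0.118495

0.1185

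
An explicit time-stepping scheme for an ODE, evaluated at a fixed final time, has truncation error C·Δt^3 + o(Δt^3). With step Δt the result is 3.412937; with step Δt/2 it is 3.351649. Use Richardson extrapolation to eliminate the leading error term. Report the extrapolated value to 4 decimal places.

3.3429

The leading error scales as Δt^3; refining by a factor of 2 reduces it by 2^3 = 8.
Extrapolated value = (8·A(Δt/2) − A(Δt)) / (8 − 1)
= (8·3.351649 − 3.412937) / 7
= 23.400255 / 7 = 3.342894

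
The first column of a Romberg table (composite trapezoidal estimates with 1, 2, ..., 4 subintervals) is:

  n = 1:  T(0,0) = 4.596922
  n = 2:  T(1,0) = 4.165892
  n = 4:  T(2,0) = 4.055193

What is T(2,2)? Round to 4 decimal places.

4.0180

Richardson extrapolation on the trapezoidal column (denominator 4−1=3):
T(1,1) = 4.165892 + (4.165892 − 4.596922)/3 = 4.022215
T(2,1) = (4·4.055193 − 4.165892) / 3 = 4.018293
T(2,2) = 4.018293 + (4.018293 − 4.022215)/15 = 4.018032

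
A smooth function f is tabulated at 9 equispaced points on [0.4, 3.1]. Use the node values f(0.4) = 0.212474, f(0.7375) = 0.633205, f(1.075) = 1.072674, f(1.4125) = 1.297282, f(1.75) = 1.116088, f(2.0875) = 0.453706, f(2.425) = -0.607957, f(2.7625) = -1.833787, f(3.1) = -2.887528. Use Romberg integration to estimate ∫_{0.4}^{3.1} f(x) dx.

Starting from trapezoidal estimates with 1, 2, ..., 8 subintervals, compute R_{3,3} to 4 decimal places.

R_{0,0} (trapezoid, 1 panel, h=2.7000): -3.611323
R_{1,0} (trapezoid, 2 panels, h=1.3500): -0.298943
R_{2,0} (trapezoid, 4 panels, h=0.6750): 0.164213
R_{3,0} (trapezoid, 8 panels, h=0.3375): 0.267868
R_{1,1} = -0.298943 + (-0.298943 − (-3.611323))/3 = 0.805184
R_{2,1} = 0.164213 + (0.164213 − (-0.298943))/3 = 0.318598
R_{3,1} = 0.267868 + (0.267868 − 0.164213)/3 = 0.302420
R_{2,2} = 0.318598 + (0.318598 − 0.805184)/15 = 0.286159
R_{3,2} = 0.302420 + (0.302420 − 0.318598)/15 = 0.301341
R_{3,3} = 0.301341 + (0.301341 − 0.286159)/63 = 0.301582

0.3016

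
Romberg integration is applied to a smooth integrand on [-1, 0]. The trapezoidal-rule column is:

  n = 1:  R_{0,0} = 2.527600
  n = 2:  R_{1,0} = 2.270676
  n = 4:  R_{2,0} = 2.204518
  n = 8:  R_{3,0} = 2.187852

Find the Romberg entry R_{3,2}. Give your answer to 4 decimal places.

2.1823

Richardson extrapolation on the trapezoidal column (denominator 4−1=3):
R_{2,1} = 2.204518 + (2.204518 − 2.270676)/3 = 2.182465
R_{3,1} = 2.187852 + (2.187852 − 2.204518)/3 = 2.182297
R_{3,2} = 2.182297 + (2.182297 − 2.182465)/15 = 2.182286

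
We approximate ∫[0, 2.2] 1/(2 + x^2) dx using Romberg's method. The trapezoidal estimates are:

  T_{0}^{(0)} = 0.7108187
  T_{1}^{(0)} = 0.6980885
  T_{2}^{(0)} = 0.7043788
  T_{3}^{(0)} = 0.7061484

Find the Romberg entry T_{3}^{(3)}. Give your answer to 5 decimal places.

0.70675

Richardson extrapolation on the trapezoidal column (denominator 4−1=3):
T_{1}^{(1)} = 0.6980885 + (0.6980885 − 0.7108187)/3 = 0.6938451
T_{2}^{(1)} = 0.7043788 + (0.7043788 − 0.6980885)/3 = 0.7064756
T_{3}^{(1)} = (4·0.7061484 − 0.7043788) / 3 = 0.7067383
T_{2}^{(2)} = (16·0.7064756 − 0.6938451) / 15 = 0.7073176
T_{3}^{(2)} = 0.7067383 + (0.7067383 − 0.7064756)/15 = 0.7067558
T_{3}^{(3)} = (64·0.7067558 − 0.7073176) / 63 = 0.7067469
(Column j=1 coincides with Simpson's rule on the same nodes.)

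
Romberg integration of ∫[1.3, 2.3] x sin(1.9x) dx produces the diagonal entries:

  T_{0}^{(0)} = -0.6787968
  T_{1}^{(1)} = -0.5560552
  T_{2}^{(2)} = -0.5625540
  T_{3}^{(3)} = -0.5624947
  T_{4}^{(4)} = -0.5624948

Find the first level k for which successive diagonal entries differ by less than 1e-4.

k = 3

|T_{1}^{(1)} − T_{0}^{(0)}| = 0.1227416 ≥ 1e-4
|T_{2}^{(2)} − T_{1}^{(1)}| = 0.0064988 ≥ 1e-4
|T_{3}^{(3)} − T_{2}^{(2)}| = 0.0000593 < 1e-4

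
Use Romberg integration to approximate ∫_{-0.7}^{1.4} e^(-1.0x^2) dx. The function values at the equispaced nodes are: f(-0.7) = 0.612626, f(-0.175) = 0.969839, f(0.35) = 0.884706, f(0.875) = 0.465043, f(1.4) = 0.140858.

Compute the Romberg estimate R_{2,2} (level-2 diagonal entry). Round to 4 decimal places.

1.4422

R_{0,0} (trapezoid, 1 panel, h=2.1000): 0.791158
R_{1,0} (trapezoid, 2 panels, h=1.0500): 1.324520
R_{2,0} (trapezoid, 4 panels, h=0.5250): 1.415573
R_{1,1} = 1.324520 + (1.324520 − 0.791158)/3 = 1.502307
R_{2,1} = 1.415573 + (1.415573 − 1.324520)/3 = 1.445924
R_{2,2} = 1.445924 + (1.445924 − 1.502307)/15 = 1.442165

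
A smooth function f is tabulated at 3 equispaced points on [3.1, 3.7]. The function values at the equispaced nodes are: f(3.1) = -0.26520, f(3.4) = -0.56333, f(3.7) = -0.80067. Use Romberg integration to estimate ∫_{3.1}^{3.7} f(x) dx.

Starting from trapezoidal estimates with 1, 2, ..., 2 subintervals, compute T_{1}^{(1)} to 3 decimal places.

-0.332

T_{0}^{(0)} (trapezoid, 1 panel, h=0.6000): -0.31976
T_{1}^{(0)} (trapezoid, 2 panels, h=0.3000): -0.32888
T_{1}^{(1)} = -0.32888 + (-0.32888 − (-0.31976))/3 = -0.33192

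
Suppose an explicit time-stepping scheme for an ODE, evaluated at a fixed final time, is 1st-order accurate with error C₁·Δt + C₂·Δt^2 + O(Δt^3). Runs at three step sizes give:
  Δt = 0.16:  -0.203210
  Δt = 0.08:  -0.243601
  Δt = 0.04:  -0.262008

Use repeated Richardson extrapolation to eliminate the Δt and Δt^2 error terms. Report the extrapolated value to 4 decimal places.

-0.2792

First eliminate the Δt term (factor 2^1 = 2):
  B₁ = (2·(-0.243601) − (-0.203210))/1 = -0.283992
  B₂ = (2·(-0.262008) − (-0.243601))/1 = -0.280415
Then eliminate the Δt^2 term (factor 2^2 = 4):
  (4·(-0.280415) − (-0.283992))/3 = -0.279223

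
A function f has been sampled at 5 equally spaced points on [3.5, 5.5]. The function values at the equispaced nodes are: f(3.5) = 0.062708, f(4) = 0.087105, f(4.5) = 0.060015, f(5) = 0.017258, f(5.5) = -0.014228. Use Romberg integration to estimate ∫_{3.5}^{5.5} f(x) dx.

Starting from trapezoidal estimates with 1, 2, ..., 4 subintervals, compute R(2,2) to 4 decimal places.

0.0978

R(0,0) (trapezoid, 1 panel, h=2.0000): 0.048480
R(1,0) (trapezoid, 2 panels, h=1.0000): 0.084255
R(2,0) (trapezoid, 4 panels, h=0.5000): 0.094309
R(1,1) = 0.084255 + (0.084255 − 0.048480)/3 = 0.096180
R(2,1) = 0.094309 + (0.094309 − 0.084255)/3 = 0.097660
R(2,2) = 0.097660 + (0.097660 − 0.096180)/15 = 0.097759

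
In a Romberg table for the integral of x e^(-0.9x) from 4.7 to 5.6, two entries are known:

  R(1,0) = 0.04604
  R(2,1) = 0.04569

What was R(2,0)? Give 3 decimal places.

0.046

From R(2,1) = (4·R(2,0) − R(1,0))/3, solve for R(2,0):
4·R(2,0) = 3·0.04569 + 0.04604 = 0.18311
R(2,0) = 0.04578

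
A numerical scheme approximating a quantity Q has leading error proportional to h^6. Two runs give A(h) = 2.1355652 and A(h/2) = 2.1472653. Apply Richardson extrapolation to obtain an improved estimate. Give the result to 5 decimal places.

2.14745

The leading error scales as h^6; refining by a factor of 2 reduces it by 2^6 = 64.
Extrapolated value = (64·A(h/2) − A(h)) / (64 − 1)
= (64·2.1472653 − 2.1355652) / 63
= 135.2894140 / 63 = 2.1474510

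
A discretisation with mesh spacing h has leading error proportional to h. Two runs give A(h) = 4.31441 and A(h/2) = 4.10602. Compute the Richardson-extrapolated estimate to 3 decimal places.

Extrapolated value = (2·A(h/2) − A(h)) / (2 − 1)
= (2·4.10602 − 4.31441) / 1
= 3.89763 / 1 = 3.89763

3.898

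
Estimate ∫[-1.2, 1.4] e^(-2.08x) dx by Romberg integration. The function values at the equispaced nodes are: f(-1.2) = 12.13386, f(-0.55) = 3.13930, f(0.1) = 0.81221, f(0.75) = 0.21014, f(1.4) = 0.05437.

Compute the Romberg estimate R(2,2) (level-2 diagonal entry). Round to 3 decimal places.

R(0,0) (trapezoid, 1 panel, h=2.6000): 15.84470
R(1,0) (trapezoid, 2 panels, h=1.3000): 8.97822
R(2,0) (trapezoid, 4 panels, h=0.6500): 6.66625
R(1,1) = 8.97822 + (8.97822 − 15.84470)/3 = 6.68939
R(2,1) = 6.66625 + (6.66625 − 8.97822)/3 = 5.89559
R(2,2) = 5.89559 + (5.89559 − 6.68939)/15 = 5.84267

5.843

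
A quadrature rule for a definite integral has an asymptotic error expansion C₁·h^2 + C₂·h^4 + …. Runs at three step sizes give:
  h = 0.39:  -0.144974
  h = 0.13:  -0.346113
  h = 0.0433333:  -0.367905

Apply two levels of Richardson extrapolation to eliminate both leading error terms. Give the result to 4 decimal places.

First eliminate the h^2 term (factor 3^2 = 9):
  B₁ = (9·(-0.346113) − (-0.144974))/8 = -0.371255
  B₂ = (9·(-0.367905) − (-0.346113))/8 = -0.370629
Then eliminate the h^4 term (factor 3^4 = 81):
  (81·(-0.370629) − (-0.371255))/80 = -0.370621

-0.3706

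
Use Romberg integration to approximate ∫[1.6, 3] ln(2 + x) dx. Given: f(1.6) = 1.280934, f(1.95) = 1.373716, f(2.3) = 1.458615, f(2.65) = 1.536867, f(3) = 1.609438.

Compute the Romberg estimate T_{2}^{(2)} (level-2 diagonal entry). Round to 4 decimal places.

T_{0}^{(0)} (trapezoid, 1 panel, h=1.4000): 2.023260
T_{1}^{(0)} (trapezoid, 2 panels, h=0.7000): 2.032661
T_{2}^{(0)} (trapezoid, 4 panels, h=0.3500): 2.035034
T_{1}^{(1)} = 2.032661 + (2.032661 − 2.023260)/3 = 2.035795
T_{2}^{(1)} = 2.035034 + (2.035034 − 2.032661)/3 = 2.035825
T_{2}^{(2)} = 2.035825 + (2.035825 − 2.035795)/15 = 2.035827

2.0358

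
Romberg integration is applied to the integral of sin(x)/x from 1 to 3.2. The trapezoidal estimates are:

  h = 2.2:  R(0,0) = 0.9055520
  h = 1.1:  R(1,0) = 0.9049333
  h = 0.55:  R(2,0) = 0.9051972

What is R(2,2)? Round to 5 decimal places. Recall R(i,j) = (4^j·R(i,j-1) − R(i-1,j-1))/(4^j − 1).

0.90532

Richardson extrapolation on the trapezoidal column (denominator 4−1=3):
R(1,1) = (4·0.9049333 − 0.9055520) / 3 = 0.9047271
R(2,1) = (4·0.9051972 − 0.9049333) / 3 = 0.9052852
R(2,2) = (16·0.9052852 − 0.9047271) / 15 = 0.9053224
(Column j=1 coincides with Simpson's rule on the same nodes.)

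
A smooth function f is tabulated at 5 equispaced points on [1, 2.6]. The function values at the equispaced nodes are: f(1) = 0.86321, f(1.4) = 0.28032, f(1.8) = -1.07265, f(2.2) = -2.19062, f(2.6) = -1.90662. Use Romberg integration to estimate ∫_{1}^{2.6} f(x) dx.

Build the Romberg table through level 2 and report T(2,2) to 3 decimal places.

T(0,0) (trapezoid, 1 panel, h=1.6000): -0.83473
T(1,0) (trapezoid, 2 panels, h=0.8000): -1.27548
T(2,0) (trapezoid, 4 panels, h=0.4000): -1.40186
T(1,1) = -1.27548 + (-1.27548 − (-0.83473))/3 = -1.42240
T(2,1) = -1.40186 + (-1.40186 − (-1.27548))/3 = -1.44399
T(2,2) = -1.44399 + (-1.44399 − (-1.42240))/15 = -1.44543

-1.445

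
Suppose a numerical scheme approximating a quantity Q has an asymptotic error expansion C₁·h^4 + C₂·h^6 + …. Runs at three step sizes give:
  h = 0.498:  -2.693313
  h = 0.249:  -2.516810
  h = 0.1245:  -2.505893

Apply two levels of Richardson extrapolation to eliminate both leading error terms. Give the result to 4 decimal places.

First eliminate the h^4 term (factor 2^4 = 16):
  B₁ = (16·(-2.516810) − (-2.693313))/15 = -2.505043
  B₂ = (16·(-2.505893) − (-2.516810))/15 = -2.505165
Then eliminate the h^6 term (factor 2^6 = 64):
  (64·(-2.505165) − (-2.505043))/63 = -2.505167

-2.5052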